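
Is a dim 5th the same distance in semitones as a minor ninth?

A diminished fifth is 6 semitones but a minor ninth is 13 semitones — different sizes.

No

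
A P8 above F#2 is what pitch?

F#3

An octave keeps the letter name F, an octave up from F.
Moving 12 semitones up from F#2 (the size of a perfect octave) reaches F#3.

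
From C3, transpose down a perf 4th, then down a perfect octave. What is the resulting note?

A perfect fourth down from C3 is G2.
Down a perfect octave from G2: G1 (12 semitones down).

G1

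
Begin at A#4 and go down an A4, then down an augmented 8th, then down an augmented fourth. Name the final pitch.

Bbb2

Down an augmented fourth from A#4: E4 (6 semitones down).
An augmented octave down from E4 is Eb3.
Down an augmented fourth from Eb3: Bbb2 (6 semitones down).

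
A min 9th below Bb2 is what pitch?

A1

Counting two letter names plus an octave down from B lands on A.
A minor ninth spans 13 semitones, so from Bb2 the target pitch is A1.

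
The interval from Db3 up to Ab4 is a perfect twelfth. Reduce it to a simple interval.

Each octave removed subtracts seven from the number: 12 − 7 = 5.
Quality carries through unchanged, so the simple form is a perfect fifth.

perfect 5th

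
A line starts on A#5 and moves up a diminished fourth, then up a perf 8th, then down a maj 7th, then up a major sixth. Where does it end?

C7

A diminished fourth up from A#5 is D6.
A perfect octave up from D6 is D7.
Down a major seventh from D7: Eb6 (11 semitones down).
Up a major sixth from Eb6: C7 (9 semitones up).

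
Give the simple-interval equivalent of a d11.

d4

Take out an octave (7 from the number): 11 − 7 = 4.
Quality carries through unchanged, so the simple form is a diminished fourth.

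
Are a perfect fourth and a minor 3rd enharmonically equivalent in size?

No

A perfect fourth is 5 semitones but a minor third is 3 semitones — different sizes.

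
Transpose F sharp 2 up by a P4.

Counting four letter names up from F lands on B.
A perfect fourth is 5 semitones; 5 semitones up from F#2 gives B2.

B 2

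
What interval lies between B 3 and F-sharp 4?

B to F spans five letter names (B-C-D-E-F), so the interval is some kind of fifth.
Counting semitones, B3→F#4 is 7, which is the perfect fifth.

perfect fifth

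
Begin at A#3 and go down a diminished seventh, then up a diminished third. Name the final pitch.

D#3

A#3 down a diminished seventh → B##2 (9 semitones).
A diminished third up from B##2 is D#3.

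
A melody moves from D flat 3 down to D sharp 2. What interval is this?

doubly diminished octave

Descending from Db3 to D#2 is the same interval as ascending D#2 to Db3.
D to D is the same letter name, plus an octave: an octave.
The perfect octave is 12 semitones; here we have 10, two semitones narrower: doubly diminished.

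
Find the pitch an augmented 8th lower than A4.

The letter stays A (same as the start), shifted an octave down.
An augmented octave is 13 semitones; 13 semitones down from A4 gives Ab3.

Ab3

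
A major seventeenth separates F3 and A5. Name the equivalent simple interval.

M3

Each octave removed subtracts seven from the number: 17 − 14 = 3.
That makes a major seventeenth a compound major third — 2 octaves plus a major third.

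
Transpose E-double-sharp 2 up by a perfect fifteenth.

E-double-sharp 4

The letter stays E (same as the start), shifted two octaves up.
Moving 24 semitones up from E##2 (the size of a perfect fifteenth) reaches E##4.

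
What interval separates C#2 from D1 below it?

major seventh

Descending from C#2 to D1 is the same interval as ascending D1 to C#2.
D to C spans seven letter names (D-E-F-G-A-B-C) — that makes it a seventh of some quality.
The major seventh spans 11 semitones, and D1 to C#2 is exactly 11 semitones — so this is a major seventh.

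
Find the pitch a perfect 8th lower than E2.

E1

For an octave the letter name doesn't change: still E, an octave down.
Moving 12 semitones down from E2 (the size of a perfect octave) reaches E1.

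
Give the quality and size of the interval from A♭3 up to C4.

major third

A to C spans three letter names (A-B-C), so the interval is some kind of third.
The major third spans 4 semitones, and Ab3 to C4 is exactly 4 semitones — so this is a major third.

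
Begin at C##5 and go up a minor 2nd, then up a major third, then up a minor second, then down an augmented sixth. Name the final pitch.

Up a minor second from C##5: D#5 (1 semitone up).
D#5 up a major third → F##5 (4 semitones).
Up a minor second from F##5: G#5 (1 semitone up).
G#5 down an augmented sixth → Bb4 (10 semitones).

Bb4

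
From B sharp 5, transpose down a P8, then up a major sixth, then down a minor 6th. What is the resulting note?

B double-sharp 4

B#5 down a perfect octave → B#4 (12 semitones).
B#4 up a major sixth → G##5 (9 semitones).
A minor sixth down from G##5 is B##4.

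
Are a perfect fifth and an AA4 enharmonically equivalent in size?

Yes

Both span 7 semitones: a perfect fifth and a doubly augmented fourth are the same chromatic distance.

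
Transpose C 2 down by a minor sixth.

The sixth takes the letter from C down to E.
A minor sixth is 8 semitones; 8 semitones down from C2 gives E1.

E 1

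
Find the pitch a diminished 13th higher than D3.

The thirteenth's letter: D up six letter names plus an octave → B.
Moving 19 semitones up from D3 (the size of a diminished thirteenth) reaches Bbb4.

Bbb4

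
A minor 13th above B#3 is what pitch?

G#5

Counting six letter names plus an octave up from B lands on G.
A minor thirteenth is 20 semitones; 20 semitones up from B#3 gives G#5.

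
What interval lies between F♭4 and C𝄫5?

diminished 5th

F to C spans five letter names (F-G-A-B-C) — that makes it a fifth of some quality.
The perfect fifth is 7 semitones; here we have 6, one semitone narrower: diminished.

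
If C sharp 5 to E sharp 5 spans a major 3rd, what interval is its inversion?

The rule of nine gives the new number: 9 − 3 = 6, so a third becomes a sixth.
And major becomes minor under inversion, so we get a minor sixth.

m6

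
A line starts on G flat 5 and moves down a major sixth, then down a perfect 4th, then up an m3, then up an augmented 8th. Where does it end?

Gb5 down a major sixth → Bbb4 (9 semitones).
A perfect fourth down from Bbb4 is Fb4.
Up a minor third from Fb4: Abb4 (3 semitones up).
Up an augmented octave from Abb4: Ab5 (13 semitones up).

A flat 5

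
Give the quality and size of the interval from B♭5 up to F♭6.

diminished 5th

B to F spans five letter names (B-C-D-E-F) — that makes it a fifth of some quality.
The perfect fifth is 7 semitones; here we have 6, one semitone narrower: diminished.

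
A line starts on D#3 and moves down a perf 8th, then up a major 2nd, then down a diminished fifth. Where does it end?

A##1

A perfect octave down from D#3 is D#2.
Up a major second from D#2: E#2 (2 semitones up).
A diminished fifth down from E#2 is A##1.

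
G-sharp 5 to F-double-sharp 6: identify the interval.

G to F spans seven letter names (G-A-B-C-D-E-F): a seventh.
G#5 to F##6 is 11 semitones, matching the major seventh exactly, so the quality is major.

major seventh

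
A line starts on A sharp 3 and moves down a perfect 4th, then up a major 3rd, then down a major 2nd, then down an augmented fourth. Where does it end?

A#3 down a perfect fourth → E#3 (5 semitones).
E#3 up a major third → G##3 (4 semitones).
G##3 down a major second → F##3 (2 semitones).
Down an augmented fourth from F##3: C#3 (6 semitones down).

C sharp 3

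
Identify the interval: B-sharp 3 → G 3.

augmented 3rd

Descending from B#3 to G3 is the same interval as ascending G3 to B#3.
G to B spans three letter names (G-A-B), so the interval is some kind of third.
G3 to B#3 spans 5 semitones — one semitone wider than the major third (4) — giving an augmented third.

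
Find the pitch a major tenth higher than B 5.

Counting three letter names plus an octave up from B lands on D.
A major tenth spans 16 semitones, so from B5 the target pitch is D#7.

D-sharp 7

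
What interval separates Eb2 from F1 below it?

Descending from Eb2 to F1 is the same interval as ascending F1 to Eb2.
F to E spans seven letter names (F-G-A-B-C-D-E) — that makes it a seventh of some quality.
At 10 semitones, F1→Eb2 falls one short of a major seventh: minor.

m7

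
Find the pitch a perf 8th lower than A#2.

The letter stays A (same as the start), shifted an octave down.
Moving 12 semitones down from A#2 (the size of a perfect octave) reaches A#1.

A#1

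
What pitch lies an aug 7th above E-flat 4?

Seven letter names up from E: D.
An augmented seventh spans 12 semitones, so from Eb4 the target pitch is D#5.

D-sharp 5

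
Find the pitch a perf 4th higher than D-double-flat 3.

G-double-flat 3

The fourth takes the letter from D up to G.
Moving 5 semitones up from Dbb3 (the size of a perfect fourth) reaches Gbb3.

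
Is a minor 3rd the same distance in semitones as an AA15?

No

A minor third spans 3 semitones; a doubly augmented fifteenth spans 26 semitones. They differ by 23.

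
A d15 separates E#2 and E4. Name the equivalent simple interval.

diminished octave

Take out an octave (7 from the number): 15 − 7 = 8.
That makes a diminished fifteenth a compound diminished octave — an octave plus a diminished octave.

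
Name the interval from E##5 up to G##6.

m10

E to G spans three letter names (E-F-G), plus an octave: a tenth.
A major tenth would be 16 semitones, but E##5 to G##6 is 15 — one semitone narrower, making it a minor tenth.
(Equivalently, a compound minor third: a minor third plus an octave.)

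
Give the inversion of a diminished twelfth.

First reduce the compound diminished twelfth to its simple form, a diminished fifth.
Inverted interval numbers add to nine, so a fifth pairs with a fourth (5 + 4 = 9).
And diminished becomes augmented under inversion, so we get an augmented fourth.

augmented fourth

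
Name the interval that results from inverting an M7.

Interval numbers invert to sum to nine: 7 + 2 = 9, so a seventh inverts to a second.
And major becomes minor under inversion, so we get a minor second.

m2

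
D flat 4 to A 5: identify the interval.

D to A spans five letter names (D-E-F-G-A), plus an octave: a twelfth.
Db4 to A5 spans 20 semitones — one semitone wider than the perfect twelfth (19) — giving an augmented twelfth.
(Equivalently, a compound augmented fifth: an augmented fifth plus an octave.)

augmented twelfth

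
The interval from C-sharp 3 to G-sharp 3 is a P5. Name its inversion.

Interval numbers invert to sum to nine: 5 + 4 = 9, so a fifth inverts to a fourth.
And perfect stays perfect under inversion, so we get a perfect fourth.

P4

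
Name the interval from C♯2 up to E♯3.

major tenth

C to E spans three letter names (C-D-E), plus an octave, so the interval is some kind of tenth.
The major tenth spans 16 semitones, and C#2 to E#3 is exactly 16 semitones — so this is a major tenth.
(Equivalently, a compound major third: a major third plus an octave.)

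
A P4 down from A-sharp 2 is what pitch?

Counting four letter names down from A lands on E.
A perfect fourth spans 5 semitones, so from A#2 the target pitch is E#2.

E-sharp 2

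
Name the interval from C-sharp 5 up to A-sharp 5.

major sixth

C to A spans six letter names (C-D-E-F-G-A) — that makes it a sixth of some quality.
C#5 to A#5 is 9 semitones, matching the major sixth exactly, so the quality is major.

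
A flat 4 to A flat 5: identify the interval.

perfect octave

A to A is the same letter name, plus an octave: an octave.
Counting semitones, Ab4→Ab5 is 12, which is the perfect octave.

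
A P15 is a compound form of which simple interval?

perfect 8th

Subtracting seven from the interval number removes an octave: 15 − 7 = 8.
So a perfect fifteenth is an octave plus a perfect octave. The quality is unchanged.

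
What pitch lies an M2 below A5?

G5

Counting two letter names down from A lands on G.
Moving 2 semitones down from A5 (the size of a major second) reaches G5.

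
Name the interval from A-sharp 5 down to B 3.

major fourteenth

Descending from A#5 to B3 is the same interval as ascending B3 to A#5.
B to A spans seven letter names (B-C-D-E-F-G-A), plus an octave: a fourteenth.
Counting semitones, B3→A#5 is 23, which is the major fourteenth.
(Equivalently, a compound major seventh: a major seventh plus an octave.)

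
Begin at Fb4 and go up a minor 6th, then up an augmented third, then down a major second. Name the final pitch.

Eb5

Fb4 up a minor sixth → Dbb5 (8 semitones).
An augmented third up from Dbb5 is F5.
Down a major second from F5: Eb5 (2 semitones down).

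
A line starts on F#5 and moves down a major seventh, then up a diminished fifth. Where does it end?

Db5

Down a major seventh from F#5: G4 (11 semitones down).
G4 up a diminished fifth → Db5 (6 semitones).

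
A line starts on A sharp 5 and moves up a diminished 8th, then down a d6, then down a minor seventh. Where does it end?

D double-sharp 5

A diminished octave up from A#5 is A6.
A6 down a diminished sixth → C##6 (7 semitones).
A minor seventh down from C##6 is D##5.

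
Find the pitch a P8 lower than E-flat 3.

The letter stays E (same as the start), shifted an octave down.
A perfect octave is 12 semitones; 12 semitones down from Eb3 gives Eb2.

E-flat 2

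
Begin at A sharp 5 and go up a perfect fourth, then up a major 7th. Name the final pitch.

A#5 up a perfect fourth → D#6 (5 semitones).
Up a major seventh from D#6: C##7 (11 semitones up).

C double-sharp 7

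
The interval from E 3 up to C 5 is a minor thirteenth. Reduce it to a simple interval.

Each octave removed subtracts seven from the number: 13 − 7 = 6.
Quality carries through unchanged, so the simple form is a minor sixth.

m6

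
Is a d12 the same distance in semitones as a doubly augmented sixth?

A diminished twelfth spans 18 semitones; a doubly augmented sixth spans 11 semitones. They differ by 7.

No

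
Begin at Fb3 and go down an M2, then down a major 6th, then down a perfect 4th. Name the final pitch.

Dbb2

Fb3 down a major second → Ebb3 (2 semitones).
A major sixth down from Ebb3 is Gbb2.
Down a perfect fourth from Gbb2: Dbb2 (5 semitones down).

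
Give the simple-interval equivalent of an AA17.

Subtracting seven from the interval number removes an octave: 17 − 14 = 3.
So a doubly augmented seventeenth is 2 octaves plus a doubly augmented third. The quality is unchanged.

doubly augmented 3rd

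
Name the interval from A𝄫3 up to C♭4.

major 3rd

A to C spans three letter names (A-B-C) — that makes it a third of some quality.
The major third spans 4 semitones, and Abb3 to Cb4 is exactly 4 semitones — so this is a major third.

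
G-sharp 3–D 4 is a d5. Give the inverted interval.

Interval numbers invert to sum to nine: 5 + 4 = 9, so a fifth inverts to a fourth.
The quality also flips — diminished becomes augmented — giving an augmented fourth.

augmented fourth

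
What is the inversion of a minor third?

major sixth

Interval numbers invert to sum to nine: 3 + 6 = 9, so a third inverts to a sixth.
The quality also flips — minor becomes major — giving a major sixth.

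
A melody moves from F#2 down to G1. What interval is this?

Descending from F#2 to G1 is the same interval as ascending G1 to F#2.
G to F spans seven letter names (G-A-B-C-D-E-F): a seventh.
The major seventh spans 11 semitones, and G1 to F#2 is exactly 11 semitones — so this is a major seventh.

M7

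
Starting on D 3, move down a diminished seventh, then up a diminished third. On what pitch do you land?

G 2

A diminished seventh down from D3 is E#2.
E#2 up a diminished third → G2 (2 semitones).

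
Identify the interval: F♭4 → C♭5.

F to C spans five letter names (F-G-A-B-C): a fifth.
Fb4 to Cb5 is 7 semitones, matching the perfect fifth exactly, so the quality is perfect.

perfect fifth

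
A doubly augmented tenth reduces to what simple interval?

Take out an octave (7 from the number): 10 − 7 = 3.
So a doubly augmented tenth is an octave plus a doubly augmented third. The quality is unchanged.

AA3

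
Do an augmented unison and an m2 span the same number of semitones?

An augmented unison spans 1 semitone, and a minor second also spans 1 semitone — they're enharmonic.

Yes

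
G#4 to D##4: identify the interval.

d4

Descending from G#4 to D##4 is the same interval as ascending D##4 to G#4.
D to G spans four letter names (D-E-F-G): a fourth.
D##4 to G#4 spans 4 semitones — one semitone narrower than the perfect fourth (5) — giving a diminished fourth.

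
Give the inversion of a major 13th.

m3

First reduce the compound major thirteenth to its simple form, a major sixth.
Inverted interval numbers add to nine, so a sixth pairs with a third (6 + 3 = 9).
Quality inverts too: major becomes minor. That makes the inversion a minor third.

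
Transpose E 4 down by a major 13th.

Counting six letter names plus an octave down from E lands on G.
A major thirteenth is 21 semitones; 21 semitones down from E4 gives G2.

G 2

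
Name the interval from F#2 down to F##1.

d8

Descending from F#2 to F##1 is the same interval as ascending F##1 to F#2.
F to F is the same letter name, plus an octave — that makes it an octave of some quality.
The perfect octave is 12 semitones; here we have 11, one semitone narrower: diminished.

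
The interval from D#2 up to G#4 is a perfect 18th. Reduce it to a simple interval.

Subtracting seven from the interval number removes an octave: 18 − 14 = 4.
Quality carries through unchanged, so the simple form is a perfect fourth.

perfect fourth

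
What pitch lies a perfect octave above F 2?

The letter stays F (same as the start), shifted an octave up.
A perfect octave spans 12 semitones, so from F2 the target pitch is F3.

F 3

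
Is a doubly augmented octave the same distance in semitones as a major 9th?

Yes

A doubly augmented octave = 14 semitones = a major ninth; enharmonically equal.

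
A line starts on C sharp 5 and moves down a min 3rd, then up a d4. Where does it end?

A minor third down from C#5 is A#4.
A#4 up a diminished fourth → D5 (4 semitones).

D 5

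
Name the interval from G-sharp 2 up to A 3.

G to A spans two letter names (G-A), plus an octave: a ninth.
G#2 to A3 is 13 semitones, a half step short of the major ninth (14), so this is minor.
(Equivalently, a compound minor second: a minor second plus an octave.)

minor 9th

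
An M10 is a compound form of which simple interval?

major third

Each octave removed subtracts seven from the number: 10 − 7 = 3.
That makes a major tenth a compound major third — an octave plus a major third.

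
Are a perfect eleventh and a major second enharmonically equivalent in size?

No

A perfect eleventh spans 17 semitones; a major second spans 2 semitones. They differ by 15.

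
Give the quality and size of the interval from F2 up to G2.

F to G spans two letter names (F-G): a second.
F2 to G2 is 2 semitones, matching the major second exactly, so the quality is major.

major second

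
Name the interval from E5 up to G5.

E to G spans three letter names (E-F-G) — that makes it a third of some quality.
At 3 semitones, E5→G5 falls one short of a major third: minor.

minor 3rd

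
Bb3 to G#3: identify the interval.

Descending from Bb3 to G#3 is the same interval as ascending G#3 to Bb3.
G to B spans three letter names (G-A-B) — that makes it a third of some quality.
A major third would be 4 semitones; G#3 to Bb3 is 2, two semitones narrower, so the interval is diminished.

diminished third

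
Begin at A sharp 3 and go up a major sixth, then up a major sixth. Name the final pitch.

D double-sharp 5

A#3 up a major sixth → F##4 (9 semitones).
Up a major sixth from F##4: D##5 (9 semitones up).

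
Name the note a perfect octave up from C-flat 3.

An octave keeps the letter name C, an octave up from C.
A perfect octave spans 12 semitones, so from Cb3 the target pitch is Cb4.

C-flat 4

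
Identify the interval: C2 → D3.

C to D spans two letter names (C-D), plus an octave: a ninth.
Counting semitones, C2→D3 is 14, which is the major ninth.
(Equivalently, a compound major second: a major second plus an octave.)

major ninth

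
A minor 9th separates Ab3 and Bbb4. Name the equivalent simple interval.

Subtracting seven from the interval number removes an octave: 9 − 7 = 2.
That makes a minor ninth a compound minor second — an octave plus a minor second.

minor 2nd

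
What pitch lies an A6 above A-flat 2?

F-sharp 3

Counting six letter names up from A lands on F.
An augmented sixth spans 10 semitones, so from Ab2 the target pitch is F#3.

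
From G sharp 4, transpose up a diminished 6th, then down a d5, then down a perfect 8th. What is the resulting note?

A 3

A diminished sixth up from G#4 is Eb5.
Eb5 down a diminished fifth → A4 (6 semitones).
Down a perfect octave from A4: A3 (12 semitones down).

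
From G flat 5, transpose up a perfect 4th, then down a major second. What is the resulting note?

B double-flat 5

Up a perfect fourth from Gb5: Cb6 (5 semitones up).
Cb6 down a major second → Bbb5 (2 semitones).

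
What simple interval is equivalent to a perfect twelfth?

P5

Take out an octave (7 from the number): 12 − 7 = 5.
Quality carries through unchanged, so the simple form is a perfect fifth.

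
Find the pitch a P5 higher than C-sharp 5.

Counting five letter names up from C lands on G.
Moving 7 semitones up from C#5 (the size of a perfect fifth) reaches G#5.

G-sharp 5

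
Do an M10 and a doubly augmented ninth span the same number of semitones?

Both span 16 semitones: a major tenth and a doubly augmented ninth are the same chromatic distance.

Yes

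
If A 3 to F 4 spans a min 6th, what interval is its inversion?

major 3rd

Interval numbers invert to sum to nine: 6 + 3 = 9, so a sixth inverts to a third.
The quality also flips — minor becomes major — giving a major third.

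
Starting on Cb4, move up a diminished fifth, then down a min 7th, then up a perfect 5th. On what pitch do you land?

Ebb4

A diminished fifth up from Cb4 is Gbb4.
Down a minor seventh from Gbb4: Abb3 (10 semitones down).
A perfect fifth up from Abb3 is Ebb4.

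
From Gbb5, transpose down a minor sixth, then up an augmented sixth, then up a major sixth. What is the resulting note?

Down a minor sixth from Gbb5: Bbb4 (8 semitones down).
An augmented sixth up from Bbb4 is G5.
G5 up a major sixth → E6 (9 semitones).

E6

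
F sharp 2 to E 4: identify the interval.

minor fourteenth

F to E spans seven letter names (F-G-A-B-C-D-E), plus an octave, so the interval is some kind of fourteenth.
At 22 semitones, F#2→E4 falls one short of a major fourteenth: minor.
(Equivalently, a compound minor seventh: a minor seventh plus an octave.)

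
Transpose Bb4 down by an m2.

A4

Counting two letter names down from B lands on A.
A minor second spans 1 semitone, so from Bb4 the target pitch is A4.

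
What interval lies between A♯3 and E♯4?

perfect fifth

A to E spans five letter names (A-B-C-D-E) — that makes it a fifth of some quality.
Counting semitones, A#3→E#4 is 7, which is the perfect fifth.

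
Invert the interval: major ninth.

minor seventh

First reduce the compound major ninth to its simple form, a major second.
Inverted interval numbers add to nine, so a second pairs with a seventh (2 + 7 = 9).
Quality inverts too: major becomes minor. That makes the inversion a minor seventh.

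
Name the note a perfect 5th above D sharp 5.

Five letter names up from D: A.
A perfect fifth spans 7 semitones, so from D#5 the target pitch is A#5.

A sharp 5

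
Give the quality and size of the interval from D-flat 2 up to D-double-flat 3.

diminished octave

D to D is the same letter name, plus an octave: an octave.
Db2 to Dbb3 spans 11 semitones — one semitone narrower than the perfect octave (12) — giving a diminished octave.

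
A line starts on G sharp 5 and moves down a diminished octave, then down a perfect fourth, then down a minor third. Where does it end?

B double-sharp 3

G#5 down a diminished octave → G##4 (11 semitones).
A perfect fourth down from G##4 is D##4.
D##4 down a minor third → B##3 (3 semitones).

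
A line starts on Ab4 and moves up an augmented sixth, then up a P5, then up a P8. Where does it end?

Up an augmented sixth from Ab4: F#5 (10 semitones up).
A perfect fifth up from F#5 is C#6.
A perfect octave up from C#6 is C#7.

C#7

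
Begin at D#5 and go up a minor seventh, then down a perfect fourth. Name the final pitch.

D#5 up a minor seventh → C#6 (10 semitones).
A perfect fourth down from C#6 is G#5.

G#5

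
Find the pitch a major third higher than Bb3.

D4

The third takes the letter from B up to D.
Moving 4 semitones up from Bb3 (the size of a major third) reaches D4.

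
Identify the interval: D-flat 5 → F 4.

Descending from Db5 to F4 is the same interval as ascending F4 to Db5.
F to D spans six letter names (F-G-A-B-C-D) — that makes it a sixth of some quality.
F4 to Db5 is 8 semitones, a half step short of the major sixth (9), so this is minor.

minor 6th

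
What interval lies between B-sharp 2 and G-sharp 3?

B to G spans six letter names (B-C-D-E-F-G) — that makes it a sixth of some quality.
A major sixth would be 9 semitones, but B#2 to G#3 is 8 — one semitone narrower, making it a minor sixth.

minor 6th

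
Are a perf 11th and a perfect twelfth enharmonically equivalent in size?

A perfect eleventh spans 17 semitones; a perfect twelfth spans 19 semitones. They differ by 2.

No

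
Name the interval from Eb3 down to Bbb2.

Descending from Eb3 to Bbb2 is the same interval as ascending Bbb2 to Eb3.
B to E spans four letter names (B-C-D-E) — that makes it a fourth of some quality.
A perfect fourth would be 5 semitones; Bbb2 to Eb3 is 6, one semitone wider, so the interval is augmented.

augmented fourth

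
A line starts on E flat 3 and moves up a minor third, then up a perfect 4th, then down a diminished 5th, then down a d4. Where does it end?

C sharp 3

A minor third up from Eb3 is Gb3.
Gb3 up a perfect fourth → Cb4 (5 semitones).
Cb4 down a diminished fifth → F3 (6 semitones).
F3 down a diminished fourth → C#3 (4 semitones).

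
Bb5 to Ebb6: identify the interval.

B to E spans four letter names (B-C-D-E) — that makes it a fourth of some quality.
Bb5 to Ebb6 spans 4 semitones — one semitone narrower than the perfect fourth (5) — giving a diminished fourth.

diminished fourth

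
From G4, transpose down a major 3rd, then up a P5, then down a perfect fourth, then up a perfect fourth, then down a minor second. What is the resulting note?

Down a major third from G4: Eb4 (4 semitones down).
Up a perfect fifth from Eb4: Bb4 (7 semitones up).
A perfect fourth down from Bb4 is F4.
F4 up a perfect fourth → Bb4 (5 semitones).
Down a minor second from Bb4: A4 (1 semitone down).

A4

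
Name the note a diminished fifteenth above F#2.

F4

For a fifteenth the letter name doesn't change: still F, two octaves up.
A diminished fifteenth spans 23 semitones, so from F#2 the target pitch is F4.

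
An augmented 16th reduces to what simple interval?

augmented second

Take out 2 octaves (14 from the number): 16 − 14 = 2.
That makes an augmented sixteenth a compound augmented second — 2 octaves plus an augmented second.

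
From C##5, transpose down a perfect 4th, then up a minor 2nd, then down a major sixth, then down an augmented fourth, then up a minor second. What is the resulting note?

C##5 down a perfect fourth → G##4 (5 semitones).
G##4 up a minor second → A#4 (1 semitone).
Down a major sixth from A#4: C#4 (9 semitones down).
C#4 down an augmented fourth → G3 (6 semitones).
G3 up a minor second → Ab3 (1 semitone).

Ab3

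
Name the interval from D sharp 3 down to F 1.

Descending from D#3 to F1 is the same interval as ascending F1 to D#3.
F to D spans six letter names (F-G-A-B-C-D), plus an octave — that makes it a thirteenth of some quality.
The major thirteenth is 21 semitones; here we have 22, one semitone wider: augmented.
(Equivalently, a compound augmented sixth: an augmented sixth plus an octave.)

A13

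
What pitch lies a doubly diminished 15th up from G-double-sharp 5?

For a fifteenth the letter name doesn't change: still G, two octaves up.
A doubly diminished fifteenth is 22 semitones; 22 semitones up from G##5 gives G7.

G 7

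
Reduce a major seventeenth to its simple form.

M3

Take out 2 octaves (14 from the number): 17 − 14 = 3.
So a major seventeenth is 2 octaves plus a major third. The quality is unchanged.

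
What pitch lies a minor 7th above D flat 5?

C flat 6

Seven letter names up from D: C.
A minor seventh is 10 semitones; 10 semitones up from Db5 gives Cb6.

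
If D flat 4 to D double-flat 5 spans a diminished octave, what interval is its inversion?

The rule of nine gives the new number: 9 − 8 = 1, so an octave becomes a unison.
And diminished becomes augmented under inversion, so we get an augmented unison.

augmented unison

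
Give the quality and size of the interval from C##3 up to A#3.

C to A spans six letter names (C-D-E-F-G-A): a sixth.
C##3 to A#3 is 8 semitones, a half step short of the major sixth (9), so this is minor.

minor sixth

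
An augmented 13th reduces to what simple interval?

Subtracting seven from the interval number removes an octave: 13 − 7 = 6.
That makes an augmented thirteenth a compound augmented sixth — an octave plus an augmented sixth.

augmented sixth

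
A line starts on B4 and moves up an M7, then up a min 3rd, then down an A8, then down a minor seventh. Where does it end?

B4 up a major seventh → A#5 (11 semitones).
Up a minor third from A#5: C#6 (3 semitones up).
An augmented octave down from C#6 is C5.
Down a minor seventh from C5: D4 (10 semitones down).

D4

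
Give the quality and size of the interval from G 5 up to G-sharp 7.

A15

G to G is the same letter name, plus 2 octaves, so the interval is some kind of fifteenth.
The perfect fifteenth is 24 semitones; here we have 25, one semitone wider: augmented.
(Equivalently, a compound augmented octave: an augmented octave plus an octave.)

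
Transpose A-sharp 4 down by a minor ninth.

G-double-sharp 3

The ninth's letter: A down two letter names plus an octave → G.
A minor ninth spans 13 semitones, so from A#4 the target pitch is G##3.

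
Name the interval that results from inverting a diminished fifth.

augmented fourth

Interval numbers invert to sum to nine: 5 + 4 = 9, so a fifth inverts to a fourth.
The quality also flips — diminished becomes augmented — giving an augmented fourth.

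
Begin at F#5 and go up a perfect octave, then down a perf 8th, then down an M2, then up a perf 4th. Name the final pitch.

A5

F#5 up a perfect octave → F#6 (12 semitones).
Down a perfect octave from F#6: F#5 (12 semitones down).
Down a major second from F#5: E5 (2 semitones down).
E5 up a perfect fourth → A5 (5 semitones).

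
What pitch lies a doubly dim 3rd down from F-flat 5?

Three letter names down from F: D.
A doubly diminished third is 1 semitone; 1 semitone down from Fb5 gives D#5.

D-sharp 5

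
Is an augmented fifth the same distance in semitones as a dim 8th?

An augmented fifth is 8 semitones but a diminished octave is 11 semitones — different sizes.

No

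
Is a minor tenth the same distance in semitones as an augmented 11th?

No

A minor tenth is 15 semitones but an augmented eleventh is 18 semitones — different sizes.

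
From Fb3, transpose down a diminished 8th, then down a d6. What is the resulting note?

A#1

Fb3 down a diminished octave → F2 (11 semitones).
Down a diminished sixth from F2: A#1 (7 semitones down).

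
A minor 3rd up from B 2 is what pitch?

Counting three letter names up from B lands on D.
Moving 3 semitones up from B2 (the size of a minor third) reaches D3.

D 3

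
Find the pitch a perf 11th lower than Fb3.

Cb2

Four letters down from F (plus an octave) reaches C.
A perfect eleventh is 17 semitones; 17 semitones down from Fb3 gives Cb2.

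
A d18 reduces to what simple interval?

d4

Each octave removed subtracts seven from the number: 18 − 14 = 4.
Quality carries through unchanged, so the simple form is a diminished fourth.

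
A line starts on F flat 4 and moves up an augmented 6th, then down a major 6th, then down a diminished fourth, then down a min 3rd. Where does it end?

A sharp 3

An augmented sixth up from Fb4 is D5.
D5 down a major sixth → F4 (9 semitones).
F4 down a diminished fourth → C#4 (4 semitones).
A minor third down from C#4 is A#3.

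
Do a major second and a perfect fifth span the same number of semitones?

No

A major second spans 2 semitones; a perfect fifth spans 7 semitones. They differ by 5.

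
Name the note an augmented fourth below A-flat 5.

Four letter names down from A: E.
An augmented fourth spans 6 semitones, so from Ab5 the target pitch is Ebb5.

E-double-flat 5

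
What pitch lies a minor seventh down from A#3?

B#2

Counting seven letter names down from A lands on B.
Moving 10 semitones down from A#3 (the size of a minor seventh) reaches B#2.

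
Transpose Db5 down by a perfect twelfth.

Gb3

Five letters down from D (plus an octave) reaches G.
Moving 19 semitones down from Db5 (the size of a perfect twelfth) reaches Gb3.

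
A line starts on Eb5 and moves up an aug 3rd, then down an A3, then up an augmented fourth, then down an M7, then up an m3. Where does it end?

Db5

An augmented third up from Eb5 is G#5.
Down an augmented third from G#5: Eb5 (5 semitones down).
An augmented fourth up from Eb5 is A5.
Down a major seventh from A5: Bb4 (11 semitones down).
Bb4 up a minor third → Db5 (3 semitones).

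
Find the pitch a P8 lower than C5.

C4

An octave keeps the letter name C, an octave down from C.
Moving 12 semitones down from C5 (the size of a perfect octave) reaches C4.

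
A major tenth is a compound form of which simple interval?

major third

Subtracting seven from the interval number removes an octave: 10 − 7 = 3.
So a major tenth is an octave plus a major third. The quality is unchanged.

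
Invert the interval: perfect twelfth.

First reduce the compound perfect twelfth to its simple form, a perfect fifth.
Inverted interval numbers add to nine, so a fifth pairs with a fourth (5 + 4 = 9).
The quality also flips — perfect stays perfect — giving a perfect fourth.

P4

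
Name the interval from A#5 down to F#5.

Descending from A#5 to F#5 is the same interval as ascending F#5 to A#5.
F to A spans three letter names (F-G-A): a third.
The major third spans 4 semitones, and F#5 to A#5 is exactly 4 semitones — so this is a major third.

major 3rd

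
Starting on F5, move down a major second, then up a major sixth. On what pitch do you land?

C6

Down a major second from F5: Eb5 (2 semitones down).
A major sixth up from Eb5 is C6.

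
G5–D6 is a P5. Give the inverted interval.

Interval numbers invert to sum to nine: 5 + 4 = 9, so a fifth inverts to a fourth.
The quality also flips — perfect stays perfect — giving a perfect fourth.

perfect 4th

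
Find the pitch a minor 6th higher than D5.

Counting six letter names up from D lands on B.
A minor sixth is 8 semitones; 8 semitones up from D5 gives Bb5.

Bb5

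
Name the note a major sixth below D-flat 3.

F-flat 2

Six letter names down from D: F.
A major sixth spans 9 semitones, so from Db3 the target pitch is Fb2.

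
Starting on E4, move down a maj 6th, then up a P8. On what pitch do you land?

E4 down a major sixth → G3 (9 semitones).
Up a perfect octave from G3: G4 (12 semitones up).

G4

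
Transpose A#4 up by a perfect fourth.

D#5

The fourth takes the letter from A up to D.
A perfect fourth spans 5 semitones, so from A#4 the target pitch is D#5.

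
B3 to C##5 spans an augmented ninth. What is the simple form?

A2

Subtracting seven from the interval number removes an octave: 9 − 7 = 2.
So an augmented ninth is an octave plus an augmented second. The quality is unchanged.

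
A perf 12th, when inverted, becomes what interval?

First reduce the compound perfect twelfth to its simple form, a perfect fifth.
The rule of nine gives the new number: 9 − 5 = 4, so a fifth becomes a fourth.
The quality also flips — perfect stays perfect — giving a perfect fourth.

perfect 4th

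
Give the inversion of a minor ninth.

major 7th

First reduce the compound minor ninth to its simple form, a minor second.
The rule of nine gives the new number: 9 − 2 = 7, so a second becomes a seventh.
And minor becomes major under inversion, so we get a major seventh.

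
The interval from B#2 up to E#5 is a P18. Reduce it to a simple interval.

Subtracting seven from the interval number removes an octave: 18 − 14 = 4.
Quality carries through unchanged, so the simple form is a perfect fourth.

perfect 4th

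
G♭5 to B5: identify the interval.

augmented third

G to B spans three letter names (G-A-B), so the interval is some kind of third.
A major third would be 4 semitones; Gb5 to B5 is 5, one semitone wider, so the interval is augmented.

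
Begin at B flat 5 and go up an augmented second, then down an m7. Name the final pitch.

Bb5 up an augmented second → C#6 (3 semitones).
A minor seventh down from C#6 is D#5.

D sharp 5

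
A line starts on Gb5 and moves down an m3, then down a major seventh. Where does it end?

Gb5 down a minor third → Eb5 (3 semitones).
A major seventh down from Eb5 is Fb4.

Fb4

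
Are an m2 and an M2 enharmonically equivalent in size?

1 semitone (minor second) vs 2 semitones (major second): not equal.

No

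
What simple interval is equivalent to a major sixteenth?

major second

Each octave removed subtracts seven from the number: 16 − 14 = 2.
So a major sixteenth is 2 octaves plus a major second. The quality is unchanged.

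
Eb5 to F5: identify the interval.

M2

E to F spans two letter names (E-F): a second.
Eb5 to F5 is 2 semitones, matching the major second exactly, so the quality is major.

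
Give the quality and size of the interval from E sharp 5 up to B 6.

d12

E to B spans five letter names (E-F-G-A-B), plus an octave: a twelfth.
The perfect twelfth is 19 semitones; here we have 18, one semitone narrower: diminished.
(Equivalently, a compound diminished fifth: a diminished fifth plus an octave.)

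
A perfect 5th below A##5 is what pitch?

The fifth takes the letter from A down to D.
A perfect fifth is 7 semitones; 7 semitones down from A##5 gives D##5.

D##5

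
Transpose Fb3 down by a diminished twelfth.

Bb1

Five letters down from F (plus an octave) reaches B.
A diminished twelfth is 18 semitones; 18 semitones down from Fb3 gives Bb1.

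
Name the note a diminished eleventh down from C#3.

G##1

Four letters down from C (plus an octave) reaches G.
Moving 16 semitones down from C#3 (the size of a diminished eleventh) reaches G##1.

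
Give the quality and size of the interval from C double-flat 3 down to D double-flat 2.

minor seventh

Descending from Cbb3 to Dbb2 is the same interval as ascending Dbb2 to Cbb3.
D to C spans seven letter names (D-E-F-G-A-B-C), so the interval is some kind of seventh.
At 10 semitones, Dbb2→Cbb3 falls one short of a major seventh: minor.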